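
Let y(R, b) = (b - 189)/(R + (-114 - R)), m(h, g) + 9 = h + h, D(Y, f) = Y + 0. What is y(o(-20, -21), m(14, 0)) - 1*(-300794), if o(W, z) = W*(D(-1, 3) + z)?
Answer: 17145343/57 ≈ 3.0080e+5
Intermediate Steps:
D(Y, f) = Y
m(h, g) = -9 + 2*h (m(h, g) = -9 + (h + h) = -9 + 2*h)
o(W, z) = W*(-1 + z)
y(R, b) = 63/38 - b/114 (y(R, b) = (-189 + b)/(-114) = (-189 + b)*(-1/114) = 63/38 - b/114)
y(o(-20, -21), m(14, 0)) - 1*(-300794) = (63/38 - (-9 + 2*14)/114) - 1*(-300794) = (63/38 - (-9 + 28)/114) + 300794 = (63/38 - 1/114*19) + 300794 = (63/38 - ⅙) + 300794 = 85/57 + 300794 = 17145343/57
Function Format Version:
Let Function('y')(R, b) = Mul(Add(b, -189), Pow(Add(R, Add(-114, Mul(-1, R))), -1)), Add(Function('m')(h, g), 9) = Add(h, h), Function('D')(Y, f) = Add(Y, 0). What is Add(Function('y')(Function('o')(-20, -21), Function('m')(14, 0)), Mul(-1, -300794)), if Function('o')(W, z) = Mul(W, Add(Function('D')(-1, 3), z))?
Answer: Rational(17145343, 57) ≈ 3.0080e+5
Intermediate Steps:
Function('D')(Y, f) = Y
Function('m')(h, g) = Add(-9, Mul(2, h)) (Function('m')(h, g) = Add(-9, Add(h, h)) = Add(-9, Mul(2, h)))
Function('o')(W, z) = Mul(W, Add(-1, z))
Function('y')(R, b) = Add(Rational(63, 38), Mul(Rational(-1, 114), b)) (Function('y')(R, b) = Mul(Add(-189, b), Pow(-114, -1)) = Mul(Add(-189, b), Rational(-1, 114)) = Add(Rational(63, 38), Mul(Rational(-1, 114), b)))
Add(Function('y')(Function('o')(-20, -21), Function('m')(14, 0)), Mul(-1, -300794)) = Add(Add(Rational(63, 38), Mul(Rational(-1, 114), Add(-9, Mul(2, 14)))), Mul(-1, -300794)) = Add(Add(Rational(63, 38), Mul(Rational(-1, 114), Add(-9, 28))), 300794) = Add(Add(Rational(63, 38), Mul(Rational(-1, 114), 19)), 300794) = Add(Add(Rational(63, 38), Rational(-1, 6)), 300794) = Add(Rational(85, 57), 300794) = Rational(17145343, 57)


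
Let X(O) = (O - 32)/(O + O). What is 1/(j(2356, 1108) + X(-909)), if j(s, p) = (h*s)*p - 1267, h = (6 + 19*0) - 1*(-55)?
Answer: 1818/289491159839 ≈ 6.2800e-9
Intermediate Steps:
h = 61 (h = (6 + 0) + 55 = 6 + 55 = 61)
j(s, p) = -1267 + 61*p*s (j(s, p) = (61*s)*p - 1267 = 61*p*s - 1267 = -1267 + 61*p*s)
X(O) = (-32 + O)/(2*O) (X(O) = (-32 + O)/((2*O)) = (-32 + O)*(1/(2*O)) = (-32 + O)/(2*O))
1/(j(2356, 1108) + X(-909)) = 1/((-1267 + 61*1108*2356) + (1/2)*(-32 - 909)/(-909)) = 1/((-1267 + 159237328) + (1/2)*(-1/909)*(-941)) = 1/(159236061 + 941/1818) = 1/(289491159839/1818) = 1818/289491159839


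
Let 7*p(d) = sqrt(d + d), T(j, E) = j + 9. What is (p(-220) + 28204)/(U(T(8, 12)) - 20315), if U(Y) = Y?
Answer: -14102/10149 - I*sqrt(110)/71043 ≈ -1.3895 - 0.00014763*I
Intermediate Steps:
T(j, E) = 9 + j
p(d) = sqrt(2)*sqrt(d)/7 (p(d) = sqrt(d + d)/7 = sqrt(2*d)/7 = (sqrt(2)*sqrt(d))/7 = sqrt(2)*sqrt(d)/7)
(p(-220) + 28204)/(U(T(8, 12)) - 20315) = (sqrt(2)*sqrt(-220)/7 + 28204)/((9 + 8) - 20315) = (sqrt(2)*(2*I*sqrt(55))/7 + 28204)/(17 - 20315) = (2*I*sqrt(110)/7 + 28204)/(-20298) = (28204 + 2*I*sqrt(110)/7)*(-1/20298) = -14102/10149 - I*sqrt(110)/71043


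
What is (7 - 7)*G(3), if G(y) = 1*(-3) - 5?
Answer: 0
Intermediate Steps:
G(y) = -8 (G(y) = -3 - 5 = -8)
(7 - 7)*G(3) = (7 - 7)*(-8) = 0*(-8) = 0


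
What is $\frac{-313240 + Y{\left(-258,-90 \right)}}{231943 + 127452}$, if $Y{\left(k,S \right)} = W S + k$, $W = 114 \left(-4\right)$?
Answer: $- \frac{272458}{359395} \approx -0.7581$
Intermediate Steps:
$W = -456$
$Y{\left(k,S \right)} = k - 456 S$ ($Y{\left(k,S \right)} = - 456 S + k = k - 456 S$)
$\frac{-313240 + Y{\left(-258,-90 \right)}}{231943 + 127452} = \frac{-313240 - -40782}{231943 + 127452} = \frac{-313240 + \left(-258 + 41040\right)}{359395} = \left(-313240 + 40782\right) \frac{1}{359395} = \left(-272458\right) \frac{1}{359395} = - \frac{272458}{359395}$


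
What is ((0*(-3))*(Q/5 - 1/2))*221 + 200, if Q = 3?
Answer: 200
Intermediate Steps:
((0*(-3))*(Q/5 - 1/2))*221 + 200 = ((0*(-3))*(3/5 - 1/2))*221 + 200 = (0*(3*(1/5) - 1*1/2))*221 + 200 = (0*(3/5 - 1/2))*221 + 200 = (0*(1/10))*221 + 200 = 0*221 + 200 = 0 + 200 = 200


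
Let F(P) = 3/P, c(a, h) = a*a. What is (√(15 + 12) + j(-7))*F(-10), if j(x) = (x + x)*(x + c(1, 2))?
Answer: -126/5 - 9*√3/10 ≈ -26.759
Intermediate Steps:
c(a, h) = a²
j(x) = 2*x*(1 + x) (j(x) = (x + x)*(x + 1²) = (2*x)*(x + 1) = (2*x)*(1 + x) = 2*x*(1 + x))
(√(15 + 12) + j(-7))*F(-10) = (√(15 + 12) + 2*(-7)*(1 - 7))*(3/(-10)) = (√27 + 2*(-7)*(-6))*(3*(-⅒)) = (3*√3 + 84)*(-3/10) = (84 + 3*√3)*(-3/10) = -126/5 - 9*√3/10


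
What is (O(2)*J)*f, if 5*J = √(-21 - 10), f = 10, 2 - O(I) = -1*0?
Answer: 4*I*√31 ≈ 22.271*I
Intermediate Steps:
O(I) = 2 (O(I) = 2 - (-1)*0 = 2 - 1*0 = 2 + 0 = 2)
J = I*√31/5 (J = √(-21 - 10)/5 = √(-31)/5 = (I*√31)/5 = I*√31/5 ≈ 1.1136*I)
(O(2)*J)*f = (2*(I*√31/5))*10 = (2*I*√31/5)*10 = 4*I*√31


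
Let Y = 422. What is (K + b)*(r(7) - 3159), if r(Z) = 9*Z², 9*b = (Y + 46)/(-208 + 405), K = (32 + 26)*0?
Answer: -141336/197 ≈ -717.44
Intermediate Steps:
K = 0 (K = 58*0 = 0)
b = 52/197 (b = ((422 + 46)/(-208 + 405))/9 = (468/197)/9 = (468*(1/197))/9 = (⅑)*(468/197) = 52/197 ≈ 0.26396)
(K + b)*(r(7) - 3159) = (0 + 52/197)*(9*7² - 3159) = 52*(9*49 - 3159)/197 = 52*(441 - 3159)/197 = (52/197)*(-2718) = -141336/197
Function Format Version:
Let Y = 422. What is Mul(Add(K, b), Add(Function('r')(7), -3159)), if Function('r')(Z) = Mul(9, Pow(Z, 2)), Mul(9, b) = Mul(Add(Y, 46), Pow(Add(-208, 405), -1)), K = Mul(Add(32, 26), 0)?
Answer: Rational(-141336, 197) ≈ -717.44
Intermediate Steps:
K = 0 (K = Mul(58, 0) = 0)
b = Rational(52, 197) (b = Mul(Rational(1, 9), Mul(Add(422, 46), Pow(Add(-208, 405), -1))) = Mul(Rational(1, 9), Mul(468, Pow(197, -1))) = Mul(Rational(1, 9), Mul(468, Rational(1, 197))) = Mul(Rational(1, 9), Rational(468, 197)) = Rational(52, 197) ≈ 0.26396)
Mul(Add(K, b), Add(Function('r')(7), -3159)) = Mul(Add(0, Rational(52, 197)), Add(Mul(9, Pow(7, 2)), -3159)) = Mul(Rational(52, 197), Add(Mul(9, 49), -3159)) = Mul(Rational(52, 197), Add(441, -3159)) = Mul(Rational(52, 197), -2718) = Rational(-141336, 197)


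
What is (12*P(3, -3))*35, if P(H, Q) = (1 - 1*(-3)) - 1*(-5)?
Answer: 3780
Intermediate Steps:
P(H, Q) = 9 (P(H, Q) = (1 + 3) + 5 = 4 + 5 = 9)
(12*P(3, -3))*35 = (12*9)*35 = 108*35 = 3780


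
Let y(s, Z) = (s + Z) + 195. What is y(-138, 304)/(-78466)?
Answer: -361/78466 ≈ -0.0046007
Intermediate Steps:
y(s, Z) = 195 + Z + s (y(s, Z) = (Z + s) + 195 = 195 + Z + s)
y(-138, 304)/(-78466) = (195 + 304 - 138)/(-78466) = 361*(-1/78466) = -361/78466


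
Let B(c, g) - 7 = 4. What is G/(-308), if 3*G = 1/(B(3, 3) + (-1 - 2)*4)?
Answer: 1/924 ≈ 0.0010823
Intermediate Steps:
B(c, g) = 11 (B(c, g) = 7 + 4 = 11)
G = -1/3 (G = 1/(3*(11 + (-1 - 2)*4)) = 1/(3*(11 - 3*4)) = 1/(3*(11 - 12)) = (1/3)/(-1) = (1/3)*(-1) = -1/3 ≈ -0.33333)
G/(-308) = -1/3/(-308) = -1/308*(-1/3) = 1/924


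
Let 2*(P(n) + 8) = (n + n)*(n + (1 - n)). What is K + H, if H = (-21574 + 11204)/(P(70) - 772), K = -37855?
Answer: -2686668/71 ≈ -37840.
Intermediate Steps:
P(n) = -8 + n (P(n) = -8 + ((n + n)*(n + (1 - n)))/2 = -8 + ((2*n)*1)/2 = -8 + (2*n)/2 = -8 + n)
H = 1037/71 (H = (-21574 + 11204)/((-8 + 70) - 772) = -10370/(62 - 772) = -10370/(-710) = -10370*(-1/710) = 1037/71 ≈ 14.606)
K + H = -37855 + 1037/71 = -2686668/71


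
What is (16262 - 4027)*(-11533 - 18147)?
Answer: -363134800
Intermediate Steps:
(16262 - 4027)*(-11533 - 18147) = 12235*(-29680) = -363134800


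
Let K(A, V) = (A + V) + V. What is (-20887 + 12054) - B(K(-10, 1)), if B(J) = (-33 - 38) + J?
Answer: -8754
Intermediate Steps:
K(A, V) = A + 2*V
B(J) = -71 + J
(-20887 + 12054) - B(K(-10, 1)) = (-20887 + 12054) - (-71 + (-10 + 2*1)) = -8833 - (-71 + (-10 + 2)) = -8833 - (-71 - 8) = -8833 - 1*(-79) = -8833 + 79 = -8754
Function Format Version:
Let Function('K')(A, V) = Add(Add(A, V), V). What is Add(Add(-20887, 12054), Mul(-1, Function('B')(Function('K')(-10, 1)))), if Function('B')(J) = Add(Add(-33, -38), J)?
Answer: -8754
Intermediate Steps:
Function('K')(A, V) = Add(A, Mul(2, V))
Function('B')(J) = Add(-71, J)
Add(Add(-20887, 12054), Mul(-1, Function('B')(Function('K')(-10, 1)))) = Add(Add(-20887, 12054), Mul(-1, Add(-71, Add(-10, Mul(2, 1))))) = Add(-8833, Mul(-1, Add(-71, Add(-10, 2)))) = Add(-8833, Mul(-1, Add(-71, -8))) = Add(-8833, Mul(-1, -79)) = Add(-8833, 79) = -8754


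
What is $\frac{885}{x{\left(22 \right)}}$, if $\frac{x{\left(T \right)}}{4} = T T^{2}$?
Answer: $\frac{885}{42592} \approx 0.020779$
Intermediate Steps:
$x{\left(T \right)} = 4 T^{3}$ ($x{\left(T \right)} = 4 T T^{2} = 4 T^{3}$)
$\frac{885}{x{\left(22 \right)}} = \frac{885}{4 \cdot 22^{3}} = \frac{885}{4 \cdot 10648} = \frac{885}{42592}$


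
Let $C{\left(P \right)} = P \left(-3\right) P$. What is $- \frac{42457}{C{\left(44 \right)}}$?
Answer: $\frac{42457}{5808} \approx 7.3101$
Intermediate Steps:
$C{\left(P \right)} = - 3 P^{2}$ ($C{\left(P \right)} = - 3 P P = - 3 P^{2}$)
$- \frac{42457}{C{\left(44 \right)}} = - \frac{42457}{\left(-3\right) 44^{2}} = - \frac{42457}{\left(-3\right) 1936} = - \frac{42457}{-5808} = \left(-42457\right) \left(- \frac{1}{5808}\right) = \frac{42457}{5808}$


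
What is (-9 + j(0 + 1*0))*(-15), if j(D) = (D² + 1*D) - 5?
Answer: 210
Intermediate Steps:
j(D) = -5 + D + D² (j(D) = (D² + D) - 5 = (D + D²) - 5 = -5 + D + D²)
(-9 + j(0 + 1*0))*(-15) = (-9 + (-5 + (0 + 1*0) + (0 + 1*0)²))*(-15) = (-9 + (-5 + (0 + 0) + (0 + 0)²))*(-15) = (-9 + (-5 + 0 + 0²))*(-15) = (-9 + (-5 + 0 + 0))*(-15) = (-9 - 5)*(-15) = -14*(-15) = 210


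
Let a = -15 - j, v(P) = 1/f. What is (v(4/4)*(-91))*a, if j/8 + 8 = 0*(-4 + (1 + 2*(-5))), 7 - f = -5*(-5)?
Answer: 4459/18 ≈ 247.72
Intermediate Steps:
f = -18 (f = 7 - (-5)*(-5) = 7 - 1*25 = 7 - 25 = -18)
j = -64 (j = -64 + 8*(0*(-4 + (1 + 2*(-5)))) = -64 + 8*(0*(-4 + (1 - 10))) = -64 + 8*(0*(-4 - 9)) = -64 + 8*(0*(-13)) = -64 + 8*0 = -64 + 0 = -64)
v(P) = -1/18 (v(P) = 1/(-18) = -1/18)
a = 49 (a = -15 - 1*(-64) = -15 + 64 = 49)
(v(4/4)*(-91))*a = -1/18*(-91)*49 = (91/18)*49 = 4459/18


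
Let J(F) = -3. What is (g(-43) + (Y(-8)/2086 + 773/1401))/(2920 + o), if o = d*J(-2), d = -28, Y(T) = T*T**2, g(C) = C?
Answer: -31192933/2194786986 ≈ -0.014212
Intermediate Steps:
Y(T) = T**3
o = 84 (o = -28*(-3) = 84)
(g(-43) + (Y(-8)/2086 + 773/1401))/(2920 + o) = (-43 + ((-8)**3/2086 + 773/1401))/(2920 + 84) = (-43 + (-512*1/2086 + 773*(1/1401)))/3004 = (-43 + (-256/1043 + 773/1401))*(1/3004) = (-43 + 447583/1461243)*(1/3004) = -62385866/1461243*1/3004 = -31192933/2194786986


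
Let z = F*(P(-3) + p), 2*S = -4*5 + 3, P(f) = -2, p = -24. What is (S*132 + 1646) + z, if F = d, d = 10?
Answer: 264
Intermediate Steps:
F = 10
S = -17/2 (S = (-4*5 + 3)/2 = (-20 + 3)/2 = (½)*(-17) = -17/2 ≈ -8.5000)
z = -260 (z = 10*(-2 - 24) = 10*(-26) = -260)
(S*132 + 1646) + z = (-17/2*132 + 1646) - 260 = (-1122 + 1646) - 260 = 524 - 260 = 264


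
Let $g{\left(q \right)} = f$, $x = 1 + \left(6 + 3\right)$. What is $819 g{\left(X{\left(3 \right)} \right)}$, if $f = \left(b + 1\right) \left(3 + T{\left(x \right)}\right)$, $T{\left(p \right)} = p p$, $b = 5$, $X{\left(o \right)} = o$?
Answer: $506142$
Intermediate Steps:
$x = 10$ ($x = 1 + 9 = 10$)
$T{\left(p \right)} = p^{2}$
$f = 618$ ($f = \left(5 + 1\right) \left(3 + 10^{2}\right) = 6 \left(3 + 100\right) = 6 \cdot 103 = 618$)
$g{\left(q \right)} = 618$
$819 g{\left(X{\left(3 \right)} \right)} = 819 \cdot 618 = 506142$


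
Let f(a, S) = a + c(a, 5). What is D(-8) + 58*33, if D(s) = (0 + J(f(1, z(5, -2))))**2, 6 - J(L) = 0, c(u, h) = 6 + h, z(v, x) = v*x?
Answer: 1950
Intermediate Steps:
f(a, S) = 11 + a (f(a, S) = a + (6 + 5) = a + 11 = 11 + a)
J(L) = 6 (J(L) = 6 - 1*0 = 6 + 0 = 6)
D(s) = 36 (D(s) = (0 + 6)**2 = 6**2 = 36)
D(-8) + 58*33 = 36 + 58*33 = 36 + 1914 = 1950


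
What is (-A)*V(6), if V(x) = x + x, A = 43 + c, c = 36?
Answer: -948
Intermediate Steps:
A = 79 (A = 43 + 36 = 79)
V(x) = 2*x
(-A)*V(6) = (-1*79)*(2*6) = -79*12 = -948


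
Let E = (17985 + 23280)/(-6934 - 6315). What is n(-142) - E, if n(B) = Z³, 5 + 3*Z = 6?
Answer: 1127404/357723 ≈ 3.1516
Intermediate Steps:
Z = ⅓ (Z = -5/3 + (⅓)*6 = -5/3 + 2 = ⅓ ≈ 0.33333)
E = -41265/13249 (E = 41265/(-13249) = 41265*(-1/13249) = -41265/13249 ≈ -3.1146)
n(B) = 1/27 (n(B) = (⅓)³ = 1/27)
n(-142) - E = 1/27 - 1*(-41265/13249) = 1/27 + 41265/13249 = 1127404/357723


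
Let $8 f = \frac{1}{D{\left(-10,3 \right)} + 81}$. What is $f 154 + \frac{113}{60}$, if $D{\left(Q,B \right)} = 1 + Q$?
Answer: $\frac{3097}{1440} \approx 2.1507$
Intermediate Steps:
$f = \frac{1}{576}$ ($f = \frac{1}{8 \left(\left(1 - 10\right) + 81\right)} = \frac{1}{8 \left(-9 + 81\right)} = \frac{1}{8 \cdot 72} = \frac{1}{8} \cdot \frac{1}{72} = \frac{1}{576} \approx 0.0017361$)
$f 154 + \frac{113}{60} = \frac{1}{576} \cdot 154 + \frac{113}{60} = \frac{77}{288} + 113 \cdot \frac{1}{60} = \frac{77}{288} + \frac{113}{60} = \frac{3097}{1440}$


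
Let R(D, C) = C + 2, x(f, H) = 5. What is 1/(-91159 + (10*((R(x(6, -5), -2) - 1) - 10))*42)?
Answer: -1/95779 ≈ -1.0441e-5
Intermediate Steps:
R(D, C) = 2 + C
1/(-91159 + (10*((R(x(6, -5), -2) - 1) - 10))*42) = 1/(-91159 + (10*(((2 - 2) - 1) - 10))*42) = 1/(-91159 + (10*((0 - 1) - 10))*42) = 1/(-91159 + (10*(-1 - 10))*42) = 1/(-91159 + (10*(-11))*42) = 1/(-91159 - 110*42) = 1/(-91159 - 4620) = 1/(-95779) = -1/95779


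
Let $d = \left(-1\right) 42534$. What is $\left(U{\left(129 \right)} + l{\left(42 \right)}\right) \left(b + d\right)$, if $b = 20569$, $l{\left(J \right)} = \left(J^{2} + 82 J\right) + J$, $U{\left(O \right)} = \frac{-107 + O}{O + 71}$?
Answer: $- \frac{2306373323}{20} \approx -1.1532 \cdot 10^{8}$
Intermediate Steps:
$U{\left(O \right)} = \frac{-107 + O}{71 + O}$
$d = -42534$
$l{\left(J \right)} = J^{2} + 83 J$
$\left(U{\left(129 \right)} + l{\left(42 \right)}\right) \left(b + d\right) = \left(\frac{-107 + 129}{71 + 129} + 42 \left(83 + 42\right)\right) \left(20569 - 42534\right) = \left(\frac{1}{200} \cdot 22 + 42 \cdot 125\right) \left(-21965\right) = \left(\frac{1}{200} \cdot 22 + 5250\right) \left(-21965\right) = \left(\frac{11}{100} + 5250\right) \left(-21965\right) = \frac{525011}{100} \left(-21965\right) = - \frac{2306373323}{20}$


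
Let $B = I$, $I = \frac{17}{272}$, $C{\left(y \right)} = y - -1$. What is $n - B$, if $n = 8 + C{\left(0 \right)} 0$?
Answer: $\frac{127}{16} \approx 7.9375$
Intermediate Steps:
$C{\left(y \right)} = 1 + y$ ($C{\left(y \right)} = y + 1 = 1 + y$)
$n = 8$ ($n = 8 + \left(1 + 0\right) 0 = 8 + 1 \cdot 0 = 8 + 0 = 8$)
$I = \frac{1}{16}$ ($I = 17 \cdot \frac{1}{272} = \frac{1}{16} \approx 0.0625$)
$B = \frac{1}{16} \approx 0.0625$
$n - B = 8 - \frac{1}{16} = \frac{127}{16}$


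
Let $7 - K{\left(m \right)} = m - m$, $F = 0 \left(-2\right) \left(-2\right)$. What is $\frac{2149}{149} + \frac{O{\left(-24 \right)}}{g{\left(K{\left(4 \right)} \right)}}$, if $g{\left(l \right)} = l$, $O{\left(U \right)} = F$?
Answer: $\frac{2149}{149} \approx 14.423$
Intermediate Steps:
$F = 0$ ($F = 0 \left(-2\right) = 0$)
$O{\left(U \right)} = 0$
$K{\left(m \right)} = 7$ ($K{\left(m \right)} = 7 - \left(m - m\right) = 7 - 0 = 7 + 0 = 7$)
$\frac{2149}{149} + \frac{O{\left(-24 \right)}}{g{\left(K{\left(4 \right)} \right)}} = \frac{2149}{149} + \frac{0}{7} = 2149 \cdot \frac{1}{149} + 0 \cdot \frac{1}{7} = \frac{2149}{149} + 0 = \frac{2149}{149}$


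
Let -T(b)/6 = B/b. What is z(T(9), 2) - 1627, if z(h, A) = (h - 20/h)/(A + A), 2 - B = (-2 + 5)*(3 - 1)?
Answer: -39077/24 ≈ -1628.2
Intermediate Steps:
B = -4 (B = 2 - (-2 + 5)*(3 - 1) = 2 - 3*2 = 2 - 1*6 = 2 - 6 = -4)
T(b) = 24/b (T(b) = -(-24)/b = 24/b)
z(h, A) = (h - 20/h)/(2*A) (z(h, A) = (h - 20/h)/((2*A)) = (h - 20/h)*(1/(2*A)) = (h - 20/h)/(2*A))
z(T(9), 2) - 1627 = (½)*(-20 + (24/9)²)/(2*(24/9)) - 1627 = (½)*(½)*(-20 + (24*(⅑))²)/(24*(⅑)) - 1627 = (½)*(½)*(-20 + (8/3)²)/(8/3) - 1627 = (½)*(½)*(3/8)*(-20 + 64/9) - 1627 = (½)*(½)*(3/8)*(-116/9) - 1627 = -29/24 - 1627 = -39077/24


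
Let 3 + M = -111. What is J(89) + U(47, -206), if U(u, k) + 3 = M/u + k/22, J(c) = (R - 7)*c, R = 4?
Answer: -145685/517 ≈ -281.79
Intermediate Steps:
M = -114 (M = -3 - 111 = -114)
J(c) = -3*c (J(c) = (4 - 7)*c = -3*c)
U(u, k) = -3 - 114/u + k/22 (U(u, k) = -3 + (-114/u + k/22) = -3 - 114/u + k/22)
J(89) + U(47, -206) = -3*89 + (-3 - 114/47 + (1/22)*(-206)) = -267 + (-3 - 114*1/47 - 103/11) = -267 + (-3 - 114/47 - 103/11) = -267 - 7646/517 = -145685/517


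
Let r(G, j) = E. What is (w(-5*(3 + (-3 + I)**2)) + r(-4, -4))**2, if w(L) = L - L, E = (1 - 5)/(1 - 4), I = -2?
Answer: 16/9 ≈ 1.7778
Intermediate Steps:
E = 4/3 (E = -4/(-3) = -4*(-1/3) = 4/3 ≈ 1.3333)
r(G, j) = 4/3
w(L) = 0
(w(-5*(3 + (-3 + I)**2)) + r(-4, -4))**2 = (0 + 4/3)**2 = (4/3)**2 = 16/9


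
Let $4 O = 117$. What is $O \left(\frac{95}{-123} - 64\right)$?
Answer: $- \frac{310713}{164} \approx -1894.6$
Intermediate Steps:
$O = \frac{117}{4}$ ($O = \frac{1}{4} \cdot 117 = \frac{117}{4} \approx 29.25$)
$O \left(\frac{95}{-123} - 64\right) = \frac{117 \left(\frac{95}{-123} - 64\right)}{4} = \frac{117 \left(95 \left(- \frac{1}{123}\right) - 64\right)}{4} = \frac{117 \left(- \frac{95}{123} - 64\right)}{4} = \frac{117}{4} \left(- \frac{7967}{123}\right) = - \frac{310713}{164}$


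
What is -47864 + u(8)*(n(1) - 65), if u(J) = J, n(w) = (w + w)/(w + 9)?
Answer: -241912/5 ≈ -48382.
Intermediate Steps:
n(w) = 2*w/(9 + w) (n(w) = (2*w)/(9 + w) = 2*w/(9 + w))
-47864 + u(8)*(n(1) - 65) = -47864 + 8*(2*1/(9 + 1) - 65) = -47864 + 8*(2*1/10 - 65) = -47864 + 8*(2*1*(⅒) - 65) = -47864 + 8*(⅕ - 65) = -47864 + 8*(-324/5) = -47864 - 2592/5 = -241912/5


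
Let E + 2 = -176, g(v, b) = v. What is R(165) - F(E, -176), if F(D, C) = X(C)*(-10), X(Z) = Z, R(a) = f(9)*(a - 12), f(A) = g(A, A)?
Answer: -383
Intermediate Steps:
f(A) = A
R(a) = -108 + 9*a (R(a) = 9*(a - 12) = 9*(-12 + a) = -108 + 9*a)
E = -178 (E = -2 - 176 = -178)
F(D, C) = -10*C (F(D, C) = C*(-10) = -10*C)
R(165) - F(E, -176) = (-108 + 9*165) - (-10)*(-176) = (-108 + 1485) - 1*1760 = 1377 - 1760 = -383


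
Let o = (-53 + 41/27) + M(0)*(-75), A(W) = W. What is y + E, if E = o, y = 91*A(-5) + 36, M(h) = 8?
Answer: -28903/27 ≈ -1070.5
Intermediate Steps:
y = -419 (y = 91*(-5) + 36 = -455 + 36 = -419)
o = -17590/27 (o = (-53 + 41/27) + 8*(-75) = (-53 + 41*(1/27)) - 600 = (-53 + 41/27) - 600 = -1390/27 - 600 = -17590/27 ≈ -651.48)
E = -17590/27 ≈ -651.48
y + E = -419 - 17590/27 = -28903/27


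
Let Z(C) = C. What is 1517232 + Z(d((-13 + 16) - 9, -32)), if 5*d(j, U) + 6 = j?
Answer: 7586148/5 ≈ 1.5172e+6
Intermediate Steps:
d(j, U) = -6/5 + j/5
1517232 + Z(d((-13 + 16) - 9, -32)) = 1517232 + (-6/5 + ((-13 + 16) - 9)/5) = 1517232 + (-6/5 + (3 - 9)/5) = 1517232 + (-6/5 + (⅕)*(-6)) = 1517232 + (-6/5 - 6/5) = 1517232 - 12/5 = 7586148/5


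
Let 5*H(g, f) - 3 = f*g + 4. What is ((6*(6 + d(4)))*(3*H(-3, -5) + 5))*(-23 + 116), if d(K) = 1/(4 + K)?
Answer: 1244061/20 ≈ 62203.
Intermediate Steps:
H(g, f) = 7/5 + f*g/5 (H(g, f) = ⅗ + (f*g + 4)/5 = ⅗ + (4 + f*g)/5 = ⅗ + (⅘ + f*g/5) = 7/5 + f*g/5)
((6*(6 + d(4)))*(3*H(-3, -5) + 5))*(-23 + 116) = ((6*(6 + 1/(4 + 4)))*(3*(7/5 + (⅕)*(-5)*(-3)) + 5))*(-23 + 116) = ((6*(6 + 1/8))*(3*(7/5 + 3) + 5))*93 = ((6*(6 + ⅛))*(3*(22/5) + 5))*93 = ((6*(49/8))*(66/5 + 5))*93 = ((147/4)*(91/5))*93 = (13377/20)*93 = 1244061/20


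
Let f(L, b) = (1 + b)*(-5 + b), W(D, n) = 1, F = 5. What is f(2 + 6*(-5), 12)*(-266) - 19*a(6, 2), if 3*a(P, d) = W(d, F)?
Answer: -72637/3 ≈ -24212.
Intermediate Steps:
a(P, d) = ⅓ (a(P, d) = (⅓)*1 = ⅓)
f(2 + 6*(-5), 12)*(-266) - 19*a(6, 2) = (-5 + 12² - 4*12)*(-266) - 19*⅓ = (-5 + 144 - 48)*(-266) - 19/3 = 91*(-266) - 19/3 = -24206 - 19/3 = -72637/3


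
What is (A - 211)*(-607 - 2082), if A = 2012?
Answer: -4842889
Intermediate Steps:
(A - 211)*(-607 - 2082) = (2012 - 211)*(-607 - 2082) = 1801*(-2689) = -4842889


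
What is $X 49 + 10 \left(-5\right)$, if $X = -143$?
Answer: $-7057$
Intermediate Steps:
$X 49 + 10 \left(-5\right) = \left(-143\right) 49 + 10 \left(-5\right) = -7007 - 50 = -7057$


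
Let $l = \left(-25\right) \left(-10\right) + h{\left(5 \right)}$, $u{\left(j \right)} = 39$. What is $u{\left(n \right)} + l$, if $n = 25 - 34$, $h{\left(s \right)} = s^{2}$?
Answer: $314$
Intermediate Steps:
$n = -9$ ($n = 25 - 34 = -9$)
$l = 275$ ($l = \left(-25\right) \left(-10\right) + 5^{2} = 250 + 25 = 275$)
$u{\left(n \right)} + l = 39 + 275 = 314$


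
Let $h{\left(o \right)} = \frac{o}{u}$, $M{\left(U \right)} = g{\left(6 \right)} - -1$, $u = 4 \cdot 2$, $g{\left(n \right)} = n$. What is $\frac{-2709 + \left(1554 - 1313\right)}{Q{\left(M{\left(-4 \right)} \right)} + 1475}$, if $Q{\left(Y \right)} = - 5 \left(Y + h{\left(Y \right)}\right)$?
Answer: $- \frac{19744}{11485} \approx -1.7191$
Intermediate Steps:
$u = 8$
$M{\left(U \right)} = 7$ ($M{\left(U \right)} = 6 - -1 = 6 + 1 = 7$)
$h{\left(o \right)} = \frac{o}{8}$
$Q{\left(Y \right)} = - \frac{45 Y}{8}$ ($Q{\left(Y \right)} = - 5 \left(Y + \frac{Y}{8}\right) = - 5 \frac{9 Y}{8} = - \frac{45 Y}{8}$)
$\frac{-2709 + \left(1554 - 1313\right)}{Q{\left(M{\left(-4 \right)} \right)} + 1475} = \frac{-2709 + \left(1554 - 1313\right)}{\left(- \frac{45}{8}\right) 7 + 1475} = \frac{-2709 + \left(1554 - 1313\right)}{- \frac{315}{8} + 1475} = \frac{-2709 + 241}{\frac{11485}{8}} = \left(-2468\right) \frac{8}{11485} = - \frac{19744}{11485}$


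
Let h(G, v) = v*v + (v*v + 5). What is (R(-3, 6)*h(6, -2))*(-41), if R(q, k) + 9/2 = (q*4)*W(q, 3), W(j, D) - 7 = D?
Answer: 132717/2 ≈ 66359.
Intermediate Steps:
W(j, D) = 7 + D
R(q, k) = -9/2 + 40*q (R(q, k) = -9/2 + (q*4)*(7 + 3) = -9/2 + (4*q)*10 = -9/2 + 40*q)
h(G, v) = 5 + 2*v² (h(G, v) = v² + (v² + 5) = v² + (5 + v²) = 5 + 2*v²)
(R(-3, 6)*h(6, -2))*(-41) = ((-9/2 + 40*(-3))*(5 + 2*(-2)²))*(-41) = ((-9/2 - 120)*(5 + 2*4))*(-41) = -249*(5 + 8)/2*(-41) = -249/2*13*(-41) = -3237/2*(-41) = 132717/2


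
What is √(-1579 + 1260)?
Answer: I*√319 ≈ 17.861*I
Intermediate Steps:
√(-1579 + 1260) = √(-319) = I*√319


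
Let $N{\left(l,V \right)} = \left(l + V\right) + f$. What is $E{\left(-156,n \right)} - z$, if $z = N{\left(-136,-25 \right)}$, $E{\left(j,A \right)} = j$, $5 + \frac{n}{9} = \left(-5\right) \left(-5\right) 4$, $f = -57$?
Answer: $62$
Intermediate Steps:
$n = 855$ ($n = -45 + 9 \left(-5\right) \left(-5\right) 4 = -45 + 9 \cdot 25 \cdot 4 = -45 + 9 \cdot 100 = -45 + 900 = 855$)
$N{\left(l,V \right)} = -57 + V + l$ ($N{\left(l,V \right)} = \left(l + V\right) - 57 = \left(V + l\right) - 57 = -57 + V + l$)
$z = -218$ ($z = -57 - 25 - 136 = -218$)
$E{\left(-156,n \right)} - z = -156 - -218 = -156 + 218 = 62$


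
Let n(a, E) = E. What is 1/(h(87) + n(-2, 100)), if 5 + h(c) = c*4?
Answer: 1/443 ≈ 0.0022573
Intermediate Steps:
h(c) = -5 + 4*c (h(c) = -5 + c*4 = -5 + 4*c)
1/(h(87) + n(-2, 100)) = 1/((-5 + 4*87) + 100) = 1/((-5 + 348) + 100) = 1/(343 + 100) = 1/443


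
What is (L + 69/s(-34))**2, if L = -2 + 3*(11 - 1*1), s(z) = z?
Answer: 779689/1156 ≈ 674.47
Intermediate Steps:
L = 28 (L = -2 + 3*(11 - 1) = -2 + 3*10 = -2 + 30 = 28)
(L + 69/s(-34))**2 = (28 + 69/(-34))**2 = (28 + 69*(-1/34))**2 = (28 - 69/34)**2 = (883/34)**2 = 779689/1156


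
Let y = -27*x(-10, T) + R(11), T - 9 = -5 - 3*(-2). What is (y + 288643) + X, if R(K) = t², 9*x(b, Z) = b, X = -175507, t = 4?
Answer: 113182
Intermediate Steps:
T = 10 (T = 9 + (-5 - 3*(-2)) = 9 + (-5 + 6) = 9 + 1 = 10)
x(b, Z) = b/9
R(K) = 16 (R(K) = 4² = 16)
y = 46 (y = -3*(-10) + 16 = -27*(-10/9) + 16 = 30 + 16 = 46)
(y + 288643) + X = (46 + 288643) - 175507 = 288689 - 175507 = 113182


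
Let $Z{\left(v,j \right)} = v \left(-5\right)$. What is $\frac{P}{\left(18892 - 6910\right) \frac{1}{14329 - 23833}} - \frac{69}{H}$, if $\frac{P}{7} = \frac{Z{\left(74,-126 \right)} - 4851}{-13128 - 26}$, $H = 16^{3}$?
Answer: $- \frac{119465902065}{53797965824} \approx -2.2206$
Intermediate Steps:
$H = 4096$
$Z{\left(v,j \right)} = - 5 v$
$P = \frac{36547}{13154}$ ($P = 7 \frac{\left(-5\right) 74 - 4851}{-13128 - 26} = 7 \frac{-370 - 4851}{-13154} = 7 \left(\left(-5221\right) \left(- \frac{1}{13154}\right)\right) = 7 \cdot \frac{5221}{13154} = \frac{36547}{13154} \approx 2.7784$)
$\frac{P}{\left(18892 - 6910\right) \frac{1}{14329 - 23833}} - \frac{69}{H} = \frac{36547}{13154 \frac{18892 - 6910}{14329 - 23833}} - \frac{69}{4096} = \frac{36547}{13154 \frac{11982}{-9504}} - \frac{69}{4096} = \frac{36547}{13154 \cdot 11982 \left(- \frac{1}{9504}\right)} - \frac{69}{4096} = \frac{36547}{13154 \left(- \frac{1997}{1584}\right)} - \frac{69}{4096} = \frac{36547}{13154} \left(- \frac{1584}{1997}\right) - \frac{69}{4096} = - \frac{28945224}{13134269} - \frac{69}{4096} = - \frac{119465902065}{53797965824}$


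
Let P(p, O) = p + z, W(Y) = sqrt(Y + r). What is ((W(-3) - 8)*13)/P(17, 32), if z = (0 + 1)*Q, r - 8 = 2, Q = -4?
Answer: -8 + sqrt(7) ≈ -5.3542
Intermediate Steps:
r = 10 (r = 8 + 2 = 10)
z = -4 (z = (0 + 1)*(-4) = 1*(-4) = -4)
W(Y) = sqrt(10 + Y) (W(Y) = sqrt(Y + 10) = sqrt(10 + Y))
P(p, O) = -4 + p (P(p, O) = p - 4 = -4 + p)
((W(-3) - 8)*13)/P(17, 32) = ((sqrt(10 - 3) - 8)*13)/(-4 + 17) = ((sqrt(7) - 8)*13)/13 = ((-8 + sqrt(7))*13)*(1/13) = (-104 + 13*sqrt(7))*(1/13) = -8 + sqrt(7)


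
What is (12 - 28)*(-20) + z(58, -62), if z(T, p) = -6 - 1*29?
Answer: 285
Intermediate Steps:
z(T, p) = -35 (z(T, p) = -6 - 29 = -35)
(12 - 28)*(-20) + z(58, -62) = (12 - 28)*(-20) - 35 = -16*(-20) - 35 = 320 - 35 = 285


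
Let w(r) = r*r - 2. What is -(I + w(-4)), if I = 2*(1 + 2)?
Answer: -20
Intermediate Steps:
w(r) = -2 + r² (w(r) = r² - 2 = -2 + r²)
I = 6 (I = 2*3 = 6)
-(I + w(-4)) = -(6 + (-2 + (-4)²)) = -(6 + (-2 + 16)) = -(6 + 14) = -1*20 = -20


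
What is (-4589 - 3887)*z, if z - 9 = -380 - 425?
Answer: 6746896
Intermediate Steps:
z = -796 (z = 9 + (-380 - 425) = 9 - 805 = -796)
(-4589 - 3887)*z = (-4589 - 3887)*(-796) = -8476*(-796) = 6746896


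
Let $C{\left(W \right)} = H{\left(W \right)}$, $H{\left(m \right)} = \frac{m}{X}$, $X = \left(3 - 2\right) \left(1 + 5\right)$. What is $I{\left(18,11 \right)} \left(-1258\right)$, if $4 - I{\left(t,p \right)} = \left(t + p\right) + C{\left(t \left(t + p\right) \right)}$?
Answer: $140896$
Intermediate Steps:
$X = 6$ ($X = 1 \cdot 6 = 6$)
$H{\left(m \right)} = \frac{m}{6}$
$C{\left(W \right)} = \frac{W}{6}$
$I{\left(t,p \right)} = 4 - p - t - \frac{t \left(p + t\right)}{6}$ ($I{\left(t,p \right)} = 4 - \left(\left(t + p\right) + \frac{t \left(t + p\right)}{6}\right) = 4 - \left(\left(p + t\right) + \frac{t \left(p + t\right)}{6}\right) = 4 - \left(p + t + \frac{t \left(p + t\right)}{6}\right) = 4 - p - t - \frac{t \left(p + t\right)}{6}$)
$I{\left(18,11 \right)} \left(-1258\right) = \left(4 - 11 - 18 - 3 \left(11 + 18\right)\right) \left(-1258\right) = \left(4 - 11 - 18 - 3 \cdot 29\right) \left(-1258\right) = \left(4 - 11 - 18 - 87\right) \left(-1258\right) = \left(-112\right) \left(-1258\right) = 140896$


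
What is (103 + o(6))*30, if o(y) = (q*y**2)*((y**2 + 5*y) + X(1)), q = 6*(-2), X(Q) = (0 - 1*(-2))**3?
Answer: -955950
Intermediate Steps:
X(Q) = 8 (X(Q) = (0 + 2)**3 = 2**3 = 8)
q = -12
o(y) = -12*y**2*(8 + y**2 + 5*y) (o(y) = (-12*y**2)*((y**2 + 5*y) + 8) = (-12*y**2)*(8 + y**2 + 5*y) = -12*y**2*(8 + y**2 + 5*y))
(103 + o(6))*30 = (103 + 12*6**2*(-8 - 1*6**2 - 5*6))*30 = (103 + 12*36*(-8 - 1*36 - 30))*30 = (103 + 12*36*(-8 - 36 - 30))*30 = (103 + 12*36*(-74))*30 = (103 - 31968)*30 = -31865*30 = -955950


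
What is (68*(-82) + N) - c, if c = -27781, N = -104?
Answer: 22101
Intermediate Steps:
(68*(-82) + N) - c = (68*(-82) - 104) - 1*(-27781) = (-5576 - 104) + 27781 = -5680 + 27781 = 22101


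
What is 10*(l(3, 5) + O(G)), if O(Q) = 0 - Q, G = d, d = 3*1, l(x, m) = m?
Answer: 20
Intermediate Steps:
d = 3
G = 3
O(Q) = -Q
10*(l(3, 5) + O(G)) = 10*(5 - 1*3) = 10*(5 - 3) = 10*2 = 20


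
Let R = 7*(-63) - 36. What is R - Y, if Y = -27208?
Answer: 26731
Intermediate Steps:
R = -477 (R = -441 - 36 = -477)
R - Y = -477 - 1*(-27208) = -477 + 27208 = 26731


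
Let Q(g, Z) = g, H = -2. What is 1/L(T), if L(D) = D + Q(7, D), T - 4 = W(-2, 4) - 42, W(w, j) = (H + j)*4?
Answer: -1/23 ≈ -0.043478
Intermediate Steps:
W(w, j) = -8 + 4*j (W(w, j) = (-2 + j)*4 = -8 + 4*j)
T = -30 (T = 4 + ((-8 + 4*4) - 42) = 4 + ((-8 + 16) - 42) = 4 + (8 - 42) = 4 - 34 = -30)
L(D) = 7 + D (L(D) = D + 7 = 7 + D)
1/L(T) = 1/(7 - 30) = 1/(-23) = -1/23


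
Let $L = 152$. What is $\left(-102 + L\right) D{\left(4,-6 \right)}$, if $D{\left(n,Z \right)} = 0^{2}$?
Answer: $0$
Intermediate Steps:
$D{\left(n,Z \right)} = 0$
$\left(-102 + L\right) D{\left(4,-6 \right)} = \left(-102 + 152\right) 0 = 50 \cdot 0 = 0$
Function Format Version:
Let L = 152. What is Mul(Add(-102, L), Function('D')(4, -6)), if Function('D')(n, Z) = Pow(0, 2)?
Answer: 0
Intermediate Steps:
Function('D')(n, Z) = 0
Mul(Add(-102, L), Function('D')(4, -6)) = Mul(Add(-102, 152), 0) = Mul(50, 0) = 0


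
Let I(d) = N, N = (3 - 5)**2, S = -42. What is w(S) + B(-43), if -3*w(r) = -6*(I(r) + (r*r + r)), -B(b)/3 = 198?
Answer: 2858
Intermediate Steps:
B(b) = -594 (B(b) = -3*198 = -594)
N = 4 (N = (-2)**2 = 4)
I(d) = 4
w(r) = 8 + 2*r + 2*r**2 (w(r) = -(-2)*(4 + (r*r + r)) = -(-2)*(4 + (r**2 + r)) = -(-2)*(4 + (r + r**2)) = -(-2)*(4 + r + r**2) = -(-24 - 6*r - 6*r**2)/3 = 8 + 2*r + 2*r**2)
w(S) + B(-43) = (8 + 2*(-42) + 2*(-42)**2) - 594 = (8 - 84 + 2*1764) - 594 = (8 - 84 + 3528) - 594 = 3452 - 594 = 2858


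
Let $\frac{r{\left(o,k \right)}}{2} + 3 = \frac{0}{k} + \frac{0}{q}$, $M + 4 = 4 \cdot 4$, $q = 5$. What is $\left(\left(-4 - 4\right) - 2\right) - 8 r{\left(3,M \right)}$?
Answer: $38$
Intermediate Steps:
$M = 12$ ($M = -4 + 4 \cdot 4 = -4 + 16 = 12$)
$r{\left(o,k \right)} = -6$ ($r{\left(o,k \right)} = -6 + 2 \left(\frac{0}{k} + \frac{0}{5}\right) = -6 + 2 \left(0 + 0 \cdot \frac{1}{5}\right) = -6 + 2 \left(0 + 0\right) = -6 + 2 \cdot 0 = -6 + 0 = -6$)
$\left(\left(-4 - 4\right) - 2\right) - 8 r{\left(3,M \right)} = \left(\left(-4 - 4\right) - 2\right) - -48 = \left(\left(-4 - 4\right) - 2\right) + 48 = \left(-8 - 2\right) + 48 = -10 + 48 = 38$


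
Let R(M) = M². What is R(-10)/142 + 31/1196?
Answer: 62001/84916 ≈ 0.73015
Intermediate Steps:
R(-10)/142 + 31/1196 = (-10)²/142 + 31/1196 = 100*(1/142) + 31*(1/1196) = 50/71 + 31/1196 = 62001/84916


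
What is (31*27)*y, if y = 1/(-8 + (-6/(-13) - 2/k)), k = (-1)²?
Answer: -351/4 ≈ -87.750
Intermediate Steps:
k = 1
y = -13/124 (y = 1/(-8 + (-6/(-13) - 2/1)) = 1/(-8 + (-6*(-1/13) - 2*1)) = 1/(-8 + (6/13 - 2)) = 1/(-8 - 20/13) = 1/(-124/13) = -13/124 ≈ -0.10484)
(31*27)*y = (31*27)*(-13/124) = 837*(-13/124) = -351/4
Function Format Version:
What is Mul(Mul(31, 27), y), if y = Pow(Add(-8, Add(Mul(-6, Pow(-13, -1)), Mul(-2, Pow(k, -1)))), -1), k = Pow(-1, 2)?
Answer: Rational(-351, 4) ≈ -87.750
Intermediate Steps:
k = 1
y = Rational(-13, 124) (y = Pow(Add(-8, Add(Mul(-6, Pow(-13, -1)), Mul(-2, Pow(1, -1)))), -1) = Pow(Add(-8, Add(Mul(-6, Rational(-1, 13)), Mul(-2, 1))), -1) = Pow(Add(-8, Add(Rational(6, 13), -2)), -1) = Pow(Add(-8, Rational(-20, 13)), -1) = Pow(Rational(-124, 13), -1) = Rational(-13, 124) ≈ -0.10484)
Mul(Mul(31, 27), y) = Mul(Mul(31, 27), Rational(-13, 124)) = Mul(837, Rational(-13, 124)) = Rational(-351, 4)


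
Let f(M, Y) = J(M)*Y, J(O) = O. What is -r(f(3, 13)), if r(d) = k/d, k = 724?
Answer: -724/39 ≈ -18.564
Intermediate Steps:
f(M, Y) = M*Y
r(d) = 724/d
-r(f(3, 13)) = -724/(3*13) = -724/39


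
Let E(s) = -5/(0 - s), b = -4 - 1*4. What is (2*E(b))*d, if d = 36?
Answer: -45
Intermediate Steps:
b = -8 (b = -4 - 4 = -8)
E(s) = 5/s (E(s) = -5*(-1/s) = -(-5)/s = 5/s)
(2*E(b))*d = (2*(5/(-8)))*36 = (2*(5*(-⅛)))*36 = (2*(-5/8))*36 = -5/4*36 = -45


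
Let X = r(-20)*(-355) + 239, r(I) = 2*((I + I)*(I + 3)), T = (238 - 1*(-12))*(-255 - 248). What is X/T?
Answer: 482561/125750 ≈ 3.8375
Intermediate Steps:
T = -125750 (T = (238 + 12)*(-503) = 250*(-503) = -125750)
r(I) = 4*I*(3 + I) (r(I) = 2*((2*I)*(3 + I)) = 2*(2*I*(3 + I)) = 4*I*(3 + I))
X = -482561 (X = (4*(-20)*(3 - 20))*(-355) + 239 = (4*(-20)*(-17))*(-355) + 239 = 1360*(-355) + 239 = -482800 + 239 = -482561)
X/T = -482561/(-125750) = -482561*(-1/125750) = 482561/125750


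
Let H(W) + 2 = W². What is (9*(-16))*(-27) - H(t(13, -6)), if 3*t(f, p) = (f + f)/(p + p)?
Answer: 1260191/324 ≈ 3889.5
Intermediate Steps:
t(f, p) = f/(3*p) (t(f, p) = ((f + f)/(p + p))/3 = ((2*f)/((2*p)))/3 = ((2*f)*(1/(2*p)))/3 = (f/p)/3 = f/(3*p))
H(W) = -2 + W²
(9*(-16))*(-27) - H(t(13, -6)) = (9*(-16))*(-27) - (-2 + ((⅓)*13/(-6))²) = -144*(-27) - (-2 + ((⅓)*13*(-⅙))²) = 3888 - (-2 + (-13/18)²) = 3888 - (-2 + 169/324) = 3888 - 1*(-479/324) = 3888 + 479/324 = 1260191/324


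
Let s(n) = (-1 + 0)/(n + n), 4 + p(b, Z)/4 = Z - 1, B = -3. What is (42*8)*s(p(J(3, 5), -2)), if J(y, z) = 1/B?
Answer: 6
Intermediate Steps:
J(y, z) = -⅓ (J(y, z) = 1/(-3) = -⅓)
p(b, Z) = -20 + 4*Z (p(b, Z) = -16 + 4*(Z - 1) = -16 + 4*(-1 + Z) = -16 + (-4 + 4*Z) = -20 + 4*Z)
s(n) = -1/(2*n)
(42*8)*s(p(J(3, 5), -2)) = (42*8)*(-1/(2*(-20 + 4*(-2)))) = 336*(-1/(2*(-20 - 8))) = 336*(-½/(-28)) = 336*(-½*(-1/28)) = 336*(1/56) = 6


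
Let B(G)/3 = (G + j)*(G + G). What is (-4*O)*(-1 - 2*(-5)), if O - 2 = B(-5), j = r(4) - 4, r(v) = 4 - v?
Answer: -9792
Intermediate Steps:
j = -4 (j = (4 - 1*4) - 4 = (4 - 4) - 4 = 0 - 4 = -4)
B(G) = 6*G*(-4 + G) (B(G) = 3*((G - 4)*(G + G)) = 3*((-4 + G)*(2*G)) = 3*(2*G*(-4 + G)) = 6*G*(-4 + G))
O = 272 (O = 2 + 6*(-5)*(-4 - 5) = 2 + 6*(-5)*(-9) = 2 + 270 = 272)
(-4*O)*(-1 - 2*(-5)) = (-4*272)*(-1 - 2*(-5)) = -1088*(-1 + 10) = -1088*9 = -9792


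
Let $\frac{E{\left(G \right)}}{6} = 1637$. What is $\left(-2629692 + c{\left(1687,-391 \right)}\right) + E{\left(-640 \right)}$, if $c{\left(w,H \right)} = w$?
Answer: $-2618183$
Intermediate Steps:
$E{\left(G \right)} = 9822$ ($E{\left(G \right)} = 6 \cdot 1637 = 9822$)
$\left(-2629692 + c{\left(1687,-391 \right)}\right) + E{\left(-640 \right)} = \left(-2629692 + 1687\right) + 9822 = -2628005 + 9822 = -2618183$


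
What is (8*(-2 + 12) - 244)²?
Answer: 26896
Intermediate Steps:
(8*(-2 + 12) - 244)² = (8*10 - 244)² = (80 - 244)² = (-164)² = 26896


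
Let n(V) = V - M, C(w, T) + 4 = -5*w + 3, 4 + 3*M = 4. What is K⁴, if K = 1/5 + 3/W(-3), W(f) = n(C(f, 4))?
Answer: 707281/24010000 ≈ 0.029458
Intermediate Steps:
M = 0 (M = -4/3 + (⅓)*4 = -4/3 + 4/3 = 0)
C(w, T) = -1 - 5*w (C(w, T) = -4 + (-5*w + 3) = -4 + (3 - 5*w) = -1 - 5*w)
n(V) = V (n(V) = V - 1*0 = V + 0 = V)
W(f) = -1 - 5*f
K = 29/70 (K = 1/5 + 3/(-1 - 5*(-3)) = 1*(⅕) + 3/(-1 + 15) = ⅕ + 3/14 = 29/70 ≈ 0.41429)
K⁴ = (29/70)⁴ = 707281/24010000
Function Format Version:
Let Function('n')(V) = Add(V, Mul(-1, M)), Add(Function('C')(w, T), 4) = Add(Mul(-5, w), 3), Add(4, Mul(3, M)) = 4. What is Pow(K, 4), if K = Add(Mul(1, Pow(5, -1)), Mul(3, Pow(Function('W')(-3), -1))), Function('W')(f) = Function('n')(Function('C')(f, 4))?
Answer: Rational(707281, 24010000) ≈ 0.029458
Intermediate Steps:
M = 0 (M = Add(Rational(-4, 3), Mul(Rational(1, 3), 4)) = Add(Rational(-4, 3), Rational(4, 3)) = 0)
Function('C')(w, T) = Add(-1, Mul(-5, w)) (Function('C')(w, T) = Add(-4, Add(Mul(-5, w), 3)) = Add(-4, Add(3, Mul(-5, w))) = Add(-1, Mul(-5, w)))
Function('n')(V) = V (Function('n')(V) = Add(V, Mul(-1, 0)) = Add(V, 0) = V)
Function('W')(f) = Add(-1, Mul(-5, f))
K = Rational(29, 70) (K = Add(Mul(1, Pow(5, -1)), Mul(3, Pow(Add(-1, Mul(-5, -3)), -1))) = Add(Mul(1, Rational(1, 5)), Mul(3, Pow(Add(-1, 15), -1))) = Add(Rational(1, 5), Mul(3, Pow(14, -1))) = Add(Rational(1, 5), Mul(3, Rational(1, 14))) = Add(Rational(1, 5), Rational(3, 14)) = Rational(29, 70) ≈ 0.41429)
Pow(K, 4) = Pow(Rational(29, 70), 4) = Rational(707281, 24010000)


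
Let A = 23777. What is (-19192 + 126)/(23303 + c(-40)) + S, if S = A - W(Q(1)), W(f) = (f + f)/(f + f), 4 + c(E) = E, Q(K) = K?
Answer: 552986918/23259 ≈ 23775.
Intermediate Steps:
c(E) = -4 + E
W(f) = 1 (W(f) = (2*f)/((2*f)) = (2*f)*(1/(2*f)) = 1)
S = 23776 (S = 23777 - 1*1 = 23777 - 1 = 23776)
(-19192 + 126)/(23303 + c(-40)) + S = (-19192 + 126)/(23303 + (-4 - 40)) + 23776 = -19066/(23303 - 44) + 23776 = -19066/23259 + 23776 = 552986918/23259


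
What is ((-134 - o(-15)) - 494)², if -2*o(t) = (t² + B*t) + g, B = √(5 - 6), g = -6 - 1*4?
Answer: 270864 + 15615*I/2 ≈ 2.7086e+5 + 7807.5*I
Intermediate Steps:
g = -10 (g = -6 - 4 = -10)
B = I (B = √(-1) = I ≈ 1.0*I)
o(t) = 5 - t²/2 - I*t/2 (o(t) = -((t² + I*t) - 10)/2 = -(-10 + t² + I*t)/2 = 5 - t²/2 - I*t/2)
((-134 - o(-15)) - 494)² = ((-134 - (5 - ½*(-15)² - ½*I*(-15))) - 494)² = ((-134 - (5 - ½*225 + 15*I/2)) - 494)² = ((-134 - (5 - 225/2 + 15*I/2)) - 494)² = ((-134 - (-215/2 + 15*I/2)) - 494)² = ((-134 + (215/2 - 15*I/2)) - 494)² = ((-53/2 - 15*I/2) - 494)² = (-1041/2 - 15*I/2)²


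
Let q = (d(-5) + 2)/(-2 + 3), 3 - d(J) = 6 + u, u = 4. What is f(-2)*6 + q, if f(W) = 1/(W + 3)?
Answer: 1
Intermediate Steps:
d(J) = -7 (d(J) = 3 - (6 + 4) = 3 - 1*10 = 3 - 10 = -7)
f(W) = 1/(3 + W)
q = -5 (q = (-7 + 2)/(-2 + 3) = -5/1 = -5*1 = -5)
f(-2)*6 + q = 6/(3 - 2) - 5 = 6/1 - 5 = 1*6 - 5 = 6 - 5 = 1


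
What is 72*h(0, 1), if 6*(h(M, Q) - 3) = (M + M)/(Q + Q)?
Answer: 216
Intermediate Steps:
h(M, Q) = 3 + M/(6*Q) (h(M, Q) = 3 + ((M + M)/(Q + Q))/6 = 3 + ((2*M)/((2*Q)))/6 = 3 + ((2*M)*(1/(2*Q)))/6 = 3 + (M/Q)/6 = 3 + M/(6*Q))
72*h(0, 1) = 72*(3 + (⅙)*0/1) = 72*(3 + (⅙)*0*1) = 72*(3 + 0) = 72*3 = 216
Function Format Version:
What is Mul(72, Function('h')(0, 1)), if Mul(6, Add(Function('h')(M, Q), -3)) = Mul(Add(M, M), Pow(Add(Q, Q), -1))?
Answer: 216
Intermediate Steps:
Function('h')(M, Q) = Add(3, Mul(Rational(1, 6), M, Pow(Q, -1))) (Function('h')(M, Q) = Add(3, Mul(Rational(1, 6), Mul(Add(M, M), Pow(Add(Q, Q), -1)))) = Add(3, Mul(Rational(1, 6), Mul(Mul(2, M), Pow(Mul(2, Q), -1)))) = Add(3, Mul(Rational(1, 6), Mul(Mul(2, M), Mul(Rational(1, 2), Pow(Q, -1))))) = Add(3, Mul(Rational(1, 6), Mul(M, Pow(Q, -1)))) = Add(3, Mul(Rational(1, 6), M, Pow(Q, -1))))
Mul(72, Function('h')(0, 1)) = Mul(72, Add(3, Mul(Rational(1, 6), 0, Pow(1, -1)))) = Mul(72, Add(3, Mul(Rational(1, 6), 0, 1))) = Mul(72, Add(3, 0)) = Mul(72, 3) = 216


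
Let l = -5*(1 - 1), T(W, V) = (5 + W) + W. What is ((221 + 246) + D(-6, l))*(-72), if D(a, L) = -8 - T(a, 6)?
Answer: -33552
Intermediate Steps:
T(W, V) = 5 + 2*W
l = 0 (l = -5*0 = 0)
D(a, L) = -13 - 2*a (D(a, L) = -8 - (5 + 2*a) = -8 + (-5 - 2*a) = -13 - 2*a)
((221 + 246) + D(-6, l))*(-72) = ((221 + 246) + (-13 - 2*(-6)))*(-72) = (467 + (-13 + 12))*(-72) = (467 - 1)*(-72) = 466*(-72) = -33552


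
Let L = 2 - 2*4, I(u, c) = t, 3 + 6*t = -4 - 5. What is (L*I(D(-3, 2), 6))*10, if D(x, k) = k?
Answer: 120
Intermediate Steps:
t = -2 (t = -½ + (-4 - 5)/6 = -½ + (⅙)*(-9) = -½ - 3/2 = -2)
I(u, c) = -2
L = -6 (L = 2 - 8 = -6)
(L*I(D(-3, 2), 6))*10 = -6*(-2)*10 = 12*10 = 120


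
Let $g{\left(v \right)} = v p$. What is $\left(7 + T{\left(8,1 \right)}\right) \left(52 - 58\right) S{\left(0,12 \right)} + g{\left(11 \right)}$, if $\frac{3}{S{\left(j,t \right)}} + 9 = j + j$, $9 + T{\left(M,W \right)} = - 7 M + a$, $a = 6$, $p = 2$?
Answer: $-82$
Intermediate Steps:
$T{\left(M,W \right)} = -3 - 7 M$ ($T{\left(M,W \right)} = -9 - \left(-6 + 7 M\right) = -3 - 7 M$)
$g{\left(v \right)} = 2 v$ ($g{\left(v \right)} = v 2 = 2 v$)
$S{\left(j,t \right)} = \frac{3}{-9 + 2 j}$ ($S{\left(j,t \right)} = \frac{3}{-9 + \left(j + j\right)} = \frac{3}{-9 + 2 j}$)
$\left(7 + T{\left(8,1 \right)}\right) \left(52 - 58\right) S{\left(0,12 \right)} + g{\left(11 \right)} = \left(7 - 59\right) \left(52 - 58\right) \frac{3}{-9 + 2 \cdot 0} + 2 \cdot 11 = \left(7 - 59\right) \left(-6\right) \frac{3}{-9 + 0} + 22 = \left(7 - 59\right) \left(-6\right) \frac{3}{-9} + 22 = \left(-52\right) \left(-6\right) 3 \left(- \frac{1}{9}\right) + 22 = 312 \left(- \frac{1}{3}\right) + 22 = -104 + 22 = -82$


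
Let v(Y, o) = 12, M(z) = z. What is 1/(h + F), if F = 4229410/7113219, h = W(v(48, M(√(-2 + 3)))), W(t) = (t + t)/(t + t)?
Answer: 7113219/11342629 ≈ 0.62712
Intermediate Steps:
W(t) = 1 (W(t) = (2*t)/((2*t)) = (2*t)*(1/(2*t)) = 1)
h = 1
F = 4229410/7113219 (F = 4229410*(1/7113219) = 4229410/7113219 ≈ 0.59458)
1/(h + F) = 1/(1 + 4229410/7113219) = 1/(11342629/7113219) = 7113219/11342629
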